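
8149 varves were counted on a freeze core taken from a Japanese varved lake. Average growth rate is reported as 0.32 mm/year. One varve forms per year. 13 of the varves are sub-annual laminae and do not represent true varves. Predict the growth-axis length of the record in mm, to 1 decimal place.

2603.5 mm

Correcting the raw count gives 8149 − 13 = 8136 true varves.
Length ≈ 0.32 × 8136 = 2603.5 mm.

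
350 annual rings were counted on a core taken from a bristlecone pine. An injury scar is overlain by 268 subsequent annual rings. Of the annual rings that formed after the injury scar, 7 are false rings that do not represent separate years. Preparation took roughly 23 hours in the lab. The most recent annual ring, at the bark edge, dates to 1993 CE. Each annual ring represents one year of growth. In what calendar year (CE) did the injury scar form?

268 annual rings formed after the injury scar.
Removing the 7 false annual rings leaves 268 − 7 = 261 true annual rings beyond the injury scar.
The annual ring at the bark edge is 1993 CE, so the injury scar dates to 1993 − 261 = 1732 CE.

1732 CE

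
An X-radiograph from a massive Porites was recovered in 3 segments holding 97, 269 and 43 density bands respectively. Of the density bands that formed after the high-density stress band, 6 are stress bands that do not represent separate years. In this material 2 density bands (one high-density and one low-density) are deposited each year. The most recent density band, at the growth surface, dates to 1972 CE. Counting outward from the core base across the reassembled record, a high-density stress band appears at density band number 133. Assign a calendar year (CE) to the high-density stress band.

1837 CE

Total density bands = 97 + 269 + 43 = 409.
409 − 133 = 276 density bands lie beyond the high-density stress band toward the growth surface.
Removing the 6 false density bands leaves 276 − 6 = 270 true density bands beyond the high-density stress band.
Dividing by 2 density bands per year: 270 / 2 = 135 years.
The density band at the growth surface is 1972 CE, so the high-density stress band dates to 1972 − 135 = 1837 CE.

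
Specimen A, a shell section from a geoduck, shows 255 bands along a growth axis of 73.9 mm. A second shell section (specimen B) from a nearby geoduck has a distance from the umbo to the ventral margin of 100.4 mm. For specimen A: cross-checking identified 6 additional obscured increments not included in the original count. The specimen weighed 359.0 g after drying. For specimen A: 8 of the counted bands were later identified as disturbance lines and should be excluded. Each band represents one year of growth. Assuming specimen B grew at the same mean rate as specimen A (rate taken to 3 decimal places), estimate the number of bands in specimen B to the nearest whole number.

344 bands

Specimen A: true band count = 255 − 8 + 6 = 253.
A: Extension rate ≈ 73.9 / 253 = 0.292 mm per year.
B spans 100.4 / 0.292 = 343.84 years ≈ 344 bands.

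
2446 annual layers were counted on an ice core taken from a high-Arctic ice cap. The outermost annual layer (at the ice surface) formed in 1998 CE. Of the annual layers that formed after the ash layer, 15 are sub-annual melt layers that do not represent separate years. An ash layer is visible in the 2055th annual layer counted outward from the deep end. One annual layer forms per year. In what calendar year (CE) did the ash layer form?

1622 CE

2446 − 2055 = 391 annual layers lie beyond the ash layer toward the ice surface.
Removing the 15 false annual layers leaves 391 − 15 = 376 true annual layers beyond the ash layer.
Counting back 376 years from 1998 CE places the ash layer in 1998 − 376 = 1622 CE.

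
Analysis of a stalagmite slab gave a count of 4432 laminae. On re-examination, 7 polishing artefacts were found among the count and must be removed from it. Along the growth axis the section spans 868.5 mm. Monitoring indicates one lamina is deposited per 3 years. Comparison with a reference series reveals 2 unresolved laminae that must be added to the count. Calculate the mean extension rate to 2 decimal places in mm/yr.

True lamina count = 4432 − 7 + 2 = 4427.
At 3 years per lamina, 4427 × 3 = 13281 years.
Mean rate = 868.5 mm / 13281 years ≈ 0.07 mm/yr.

0.07 mm/yr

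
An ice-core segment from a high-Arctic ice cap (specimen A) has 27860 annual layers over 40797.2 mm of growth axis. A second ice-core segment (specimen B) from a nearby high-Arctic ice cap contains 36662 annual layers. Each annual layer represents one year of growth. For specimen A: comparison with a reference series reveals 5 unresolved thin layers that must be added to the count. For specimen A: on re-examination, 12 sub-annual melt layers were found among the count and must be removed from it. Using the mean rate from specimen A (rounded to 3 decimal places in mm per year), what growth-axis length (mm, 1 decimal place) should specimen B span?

Specimen A: after corrections the count is 27860 − 12 + 5 = 27853 annual layers.
A: Extension rate ≈ 40797.2 / 27853 = 1.465 mm/year.
B's length ≈ 1.465 × 36662 = 53709.8 mm.

53709.8 mm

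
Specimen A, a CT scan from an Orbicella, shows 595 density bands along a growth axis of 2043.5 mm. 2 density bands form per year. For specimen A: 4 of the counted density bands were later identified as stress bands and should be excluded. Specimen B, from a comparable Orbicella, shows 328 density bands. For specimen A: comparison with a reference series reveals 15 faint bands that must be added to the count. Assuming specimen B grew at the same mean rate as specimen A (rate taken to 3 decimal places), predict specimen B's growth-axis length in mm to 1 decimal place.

1106.0 mm

Specimen A: correcting the raw count gives 595 − 4 + 15 = 606 true density bands.
Specimen A: 606 density bands at 2 per year is 606 / 2 = 303 years.
A: 2043.5 mm over 303 years gives 2043.5 / 303 ≈ 6.744 mm/yr.
Specimen B: with 2 density bands per year, 328 / 2 = 164 years. For B, 6.744 mm/year × 164 years = 1106.0 mm.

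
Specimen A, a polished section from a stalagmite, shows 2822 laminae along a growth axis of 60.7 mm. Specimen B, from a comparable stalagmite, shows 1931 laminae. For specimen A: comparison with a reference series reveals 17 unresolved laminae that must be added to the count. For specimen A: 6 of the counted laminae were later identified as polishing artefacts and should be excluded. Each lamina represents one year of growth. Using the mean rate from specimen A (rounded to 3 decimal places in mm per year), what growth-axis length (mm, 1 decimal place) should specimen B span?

Specimen A: correcting the raw count gives 2822 − 6 + 17 = 2833 true laminae.
A: Extension rate ≈ 60.7 / 2833 = 0.021 mm/year.
Length of B = 0.021 × 1931 = 40.6 mm.

40.6 mm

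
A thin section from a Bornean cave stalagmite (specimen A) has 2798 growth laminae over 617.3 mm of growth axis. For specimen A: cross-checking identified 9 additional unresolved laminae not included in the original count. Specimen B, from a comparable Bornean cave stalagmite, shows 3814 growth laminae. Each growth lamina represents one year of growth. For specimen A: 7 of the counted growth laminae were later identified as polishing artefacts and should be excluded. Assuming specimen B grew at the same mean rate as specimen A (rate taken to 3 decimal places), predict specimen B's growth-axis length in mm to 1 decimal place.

839.1 mm

Specimen A: true growth lamina count = 2798 − 7 + 9 = 2800.
A: Mean rate = 617.3 mm / 2800 years ≈ 0.220 mm/yr.
For B, 0.220 mm/year × 3814 years = 839.1 mm.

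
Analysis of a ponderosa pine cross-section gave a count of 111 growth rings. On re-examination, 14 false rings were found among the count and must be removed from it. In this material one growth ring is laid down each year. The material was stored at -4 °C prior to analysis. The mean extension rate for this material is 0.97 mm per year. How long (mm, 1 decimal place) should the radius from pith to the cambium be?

After corrections the count is 111 − 14 = 97 growth rings.
Predicted length = 0.97 mm/year × 97 years = 94.1 mm.

94.1 mm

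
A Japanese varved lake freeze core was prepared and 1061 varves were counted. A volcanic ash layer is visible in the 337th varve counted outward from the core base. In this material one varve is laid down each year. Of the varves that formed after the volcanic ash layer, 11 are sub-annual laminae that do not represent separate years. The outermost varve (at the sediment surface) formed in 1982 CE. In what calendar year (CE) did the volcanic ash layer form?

1269 CE

1061 − 337 = 724 varves lie beyond the volcanic ash layer toward the sediment surface.
Removing the 11 false varves leaves 724 − 11 = 713 true varves beyond the volcanic ash layer.
The varve at the sediment surface is 1982 CE, so the volcanic ash layer dates to 1982 − 713 = 1269 CE.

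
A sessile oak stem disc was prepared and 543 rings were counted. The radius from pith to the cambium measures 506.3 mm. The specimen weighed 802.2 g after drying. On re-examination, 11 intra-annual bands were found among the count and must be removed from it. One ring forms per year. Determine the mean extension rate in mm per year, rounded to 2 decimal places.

After corrections the count is 543 − 11 = 532 rings.
Extension rate ≈ 506.3 / 532 = 0.95 mm per year.

0.95 mm per year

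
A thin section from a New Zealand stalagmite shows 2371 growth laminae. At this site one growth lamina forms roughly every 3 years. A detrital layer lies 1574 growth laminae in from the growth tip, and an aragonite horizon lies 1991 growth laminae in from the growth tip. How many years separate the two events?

1251 years

The two markers are separated by 1991 − 1574 = 417 growth laminae.
At 3 years per growth lamina, 417 × 3 = 1251 years.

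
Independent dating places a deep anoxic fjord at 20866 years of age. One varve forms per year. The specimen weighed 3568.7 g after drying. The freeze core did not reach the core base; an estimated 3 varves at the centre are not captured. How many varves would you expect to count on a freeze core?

At one varve per year, 20866 years correspond to 20866 varves.
20866 − 3 missed = 20863 varves expected in the prepared section.

20863 varves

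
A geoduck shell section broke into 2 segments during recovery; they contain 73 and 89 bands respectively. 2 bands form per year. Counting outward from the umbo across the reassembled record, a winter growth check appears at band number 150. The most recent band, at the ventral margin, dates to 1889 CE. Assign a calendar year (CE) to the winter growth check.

Total bands = 73 + 89 = 162.
The winter growth check sits at band 150 from the umbo, so 162 − 150 = 12 bands formed after it.
12 bands at 2 per year is 12 / 2 = 6 years.
Counting back 6 years from 1889 CE places the winter growth check in 1889 − 6 = 1883 CE.

1883 CE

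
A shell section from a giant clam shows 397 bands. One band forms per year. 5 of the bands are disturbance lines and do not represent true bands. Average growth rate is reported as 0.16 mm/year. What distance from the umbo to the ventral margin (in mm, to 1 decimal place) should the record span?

Adjusted count: 397 − 5 = 392 bands.
Length ≈ 0.16 × 392 = 62.7 mm.

62.7 mm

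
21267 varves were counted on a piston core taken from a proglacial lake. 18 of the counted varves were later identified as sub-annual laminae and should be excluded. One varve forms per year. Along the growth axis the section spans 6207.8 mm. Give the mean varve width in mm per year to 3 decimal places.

After corrections the count is 21267 − 18 = 21249 varves.
Mean rate = 6207.8 mm / 21249 years ≈ 0.292 mm per year.

0.292 mm per year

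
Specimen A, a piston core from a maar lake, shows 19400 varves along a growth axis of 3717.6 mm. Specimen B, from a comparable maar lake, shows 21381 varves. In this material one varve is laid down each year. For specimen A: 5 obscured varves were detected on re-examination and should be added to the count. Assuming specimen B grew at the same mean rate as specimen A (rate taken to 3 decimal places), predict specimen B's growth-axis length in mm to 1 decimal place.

Specimen A: adjusted count: 19400 + 5 = 19405 varves.
A: 3717.6 mm over 19405 years gives 3717.6 / 19405 ≈ 0.192 mm/yr.
For B, 0.192 mm/year × 21381 years = 4105.2 mm.

4105.2 mm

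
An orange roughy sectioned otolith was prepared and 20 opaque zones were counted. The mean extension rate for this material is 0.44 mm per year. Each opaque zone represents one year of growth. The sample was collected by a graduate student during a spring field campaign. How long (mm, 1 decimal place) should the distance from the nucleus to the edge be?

The record spans 20 years at 0.44 mm per year.
Length ≈ 0.44 × 20 = 8.8 mm.

8.8 mm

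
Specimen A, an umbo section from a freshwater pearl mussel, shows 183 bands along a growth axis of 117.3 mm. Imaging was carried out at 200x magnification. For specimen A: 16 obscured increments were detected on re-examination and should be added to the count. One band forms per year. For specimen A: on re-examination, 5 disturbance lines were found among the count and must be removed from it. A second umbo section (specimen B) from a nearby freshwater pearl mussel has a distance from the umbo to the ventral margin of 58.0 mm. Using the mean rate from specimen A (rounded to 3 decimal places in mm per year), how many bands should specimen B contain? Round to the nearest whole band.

96 bands

Specimen A: after corrections the count is 183 − 5 + 16 = 194 bands.
A: Mean rate = 117.3 mm / 194 years ≈ 0.605 mm per year.
B spans 58.0 / 0.605 = 95.87 years ≈ 96 bands.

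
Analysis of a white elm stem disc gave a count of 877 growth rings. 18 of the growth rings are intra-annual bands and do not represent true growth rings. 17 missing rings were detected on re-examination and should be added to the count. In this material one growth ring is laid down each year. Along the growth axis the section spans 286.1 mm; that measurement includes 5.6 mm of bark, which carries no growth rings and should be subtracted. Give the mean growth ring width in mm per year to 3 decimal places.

0.320 mm per year

True growth ring count = 877 − 18 + 17 = 876.
Removing the 5.6 mm offcut leaves 286.1 − 5.6 = 280.5 mm.
Extension rate ≈ 280.5 / 876 = 0.320 mm per year.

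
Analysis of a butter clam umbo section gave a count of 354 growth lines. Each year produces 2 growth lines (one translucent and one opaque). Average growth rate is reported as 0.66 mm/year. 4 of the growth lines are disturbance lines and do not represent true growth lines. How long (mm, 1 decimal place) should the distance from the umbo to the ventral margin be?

Correcting the raw count gives 354 − 4 = 350 true growth lines.
Dividing by 2 growth lines per year: 350 / 2 = 175 years.
175 years at 0.66 mm/year gives 0.66 × 175 = 115.5 mm.

115.5 mm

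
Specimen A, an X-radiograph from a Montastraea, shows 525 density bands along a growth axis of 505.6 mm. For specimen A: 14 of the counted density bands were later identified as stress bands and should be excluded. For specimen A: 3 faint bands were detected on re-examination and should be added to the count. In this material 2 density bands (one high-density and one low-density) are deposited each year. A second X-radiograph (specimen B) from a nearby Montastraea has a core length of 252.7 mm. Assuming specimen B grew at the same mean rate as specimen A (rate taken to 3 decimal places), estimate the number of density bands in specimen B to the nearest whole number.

257 density bands

Specimen A: adjusted count: 525 − 14 + 3 = 514 density bands.
Specimen A: 514 density bands at 2 per year is 514 / 2 = 257 years.
A: Extension rate ≈ 505.6 / 257 = 1.967 mm per year.
Specimen B: 252.7 mm / 1.967 mm per year = 128.47 years; at 2 density bands per year that is 128.47 × 2 ≈ 257 density bands.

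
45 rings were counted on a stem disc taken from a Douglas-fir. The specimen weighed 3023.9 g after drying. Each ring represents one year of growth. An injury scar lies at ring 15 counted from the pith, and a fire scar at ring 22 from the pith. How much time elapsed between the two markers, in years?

The two markers are separated by 22 − 15 = 7 rings.
One ring per year makes the interval 7 years.

7 years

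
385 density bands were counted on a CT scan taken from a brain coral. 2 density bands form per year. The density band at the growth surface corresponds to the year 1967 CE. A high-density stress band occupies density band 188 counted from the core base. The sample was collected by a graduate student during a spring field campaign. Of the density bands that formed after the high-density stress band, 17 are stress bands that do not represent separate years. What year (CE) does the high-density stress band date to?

1877 CE

The high-density stress band sits at density band 188 from the core base, so 385 − 188 = 197 density bands formed after it.
Excluding 17 false density bands: 197 − 17 = 180.
Dividing by 2 density bands per year: 180 / 2 = 90 years.
The density band at the growth surface is 1967 CE, so the high-density stress band dates to 1967 − 90 = 1877 CE.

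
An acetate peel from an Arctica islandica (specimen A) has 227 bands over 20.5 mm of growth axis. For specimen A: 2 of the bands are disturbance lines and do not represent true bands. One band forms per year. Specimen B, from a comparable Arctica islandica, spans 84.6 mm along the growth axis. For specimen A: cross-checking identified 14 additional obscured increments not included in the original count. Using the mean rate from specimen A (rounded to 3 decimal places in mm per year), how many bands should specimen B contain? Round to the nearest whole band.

984 bands

Specimen A: after corrections the count is 227 − 2 + 14 = 239 bands.
A: 20.5 mm over 239 years gives 20.5 / 239 ≈ 0.086 mm/year.
B spans 84.6 / 0.086 = 983.72 years ≈ 984 bands.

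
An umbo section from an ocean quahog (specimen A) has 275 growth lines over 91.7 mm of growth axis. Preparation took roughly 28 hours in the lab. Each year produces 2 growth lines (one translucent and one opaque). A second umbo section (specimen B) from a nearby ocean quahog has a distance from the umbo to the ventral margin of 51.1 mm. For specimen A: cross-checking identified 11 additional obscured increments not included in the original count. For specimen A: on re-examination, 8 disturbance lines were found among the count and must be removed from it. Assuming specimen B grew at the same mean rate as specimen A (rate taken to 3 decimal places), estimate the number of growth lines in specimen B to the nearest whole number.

155 growth lines

Specimen A: after corrections the count is 275 − 8 + 11 = 278 growth lines.
Specimen A: dividing by 2 growth lines per year: 278 / 2 = 139 years.
A: Extension rate ≈ 91.7 / 139 = 0.660 mm/yr.
B spans 51.1 / 0.660 = 77.42 years; at 2 growth lines per year that is 77.42 × 2 ≈ 155 growth lines.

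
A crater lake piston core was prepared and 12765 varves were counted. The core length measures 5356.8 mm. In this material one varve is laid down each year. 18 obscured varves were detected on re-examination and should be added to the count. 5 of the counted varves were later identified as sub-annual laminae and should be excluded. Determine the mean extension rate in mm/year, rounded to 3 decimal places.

0.419 mm/year

True varve count = 12765 − 5 + 18 = 12778.
Mean rate = 5356.8 mm / 12778 years ≈ 0.419 mm/year.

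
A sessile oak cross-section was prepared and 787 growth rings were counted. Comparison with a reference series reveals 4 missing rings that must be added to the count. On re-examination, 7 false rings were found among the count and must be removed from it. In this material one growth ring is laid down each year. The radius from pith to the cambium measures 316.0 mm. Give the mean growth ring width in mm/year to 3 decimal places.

0.403 mm/year

True growth ring count = 787 − 7 + 4 = 784.
Mean rate = 316.0 mm / 784 years ≈ 0.403 mm/year.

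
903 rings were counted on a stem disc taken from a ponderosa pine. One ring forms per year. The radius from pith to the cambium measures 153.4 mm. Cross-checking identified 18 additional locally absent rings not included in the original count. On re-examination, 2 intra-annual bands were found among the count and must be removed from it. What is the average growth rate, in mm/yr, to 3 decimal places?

After corrections the count is 903 − 2 + 18 = 919 rings.
Mean rate = 153.4 mm / 919 years ≈ 0.167 mm/yr.

0.167 mm/yr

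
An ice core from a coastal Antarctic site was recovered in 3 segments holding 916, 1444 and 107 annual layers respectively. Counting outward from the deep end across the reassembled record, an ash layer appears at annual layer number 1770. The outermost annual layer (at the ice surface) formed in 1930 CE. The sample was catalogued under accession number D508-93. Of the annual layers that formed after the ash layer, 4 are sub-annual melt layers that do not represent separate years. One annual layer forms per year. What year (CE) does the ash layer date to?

Total annual layers = 916 + 1444 + 107 = 2467.
2467 − 1770 = 697 annual layers lie beyond the ash layer toward the ice surface.
Excluding 4 false annual layers: 697 − 4 = 693.
The annual layer at the ice surface is 1930 CE, so the ash layer dates to 1930 − 693 = 1237 CE.

1237 CE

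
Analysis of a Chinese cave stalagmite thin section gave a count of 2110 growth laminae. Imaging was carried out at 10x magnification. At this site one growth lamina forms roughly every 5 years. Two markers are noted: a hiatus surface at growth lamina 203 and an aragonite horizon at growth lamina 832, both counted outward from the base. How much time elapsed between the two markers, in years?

3145 yr

The two markers are separated by 832 − 203 = 629 growth laminae.
Multiplying by 5 years per growth lamina: 629 × 5 = 3145 years.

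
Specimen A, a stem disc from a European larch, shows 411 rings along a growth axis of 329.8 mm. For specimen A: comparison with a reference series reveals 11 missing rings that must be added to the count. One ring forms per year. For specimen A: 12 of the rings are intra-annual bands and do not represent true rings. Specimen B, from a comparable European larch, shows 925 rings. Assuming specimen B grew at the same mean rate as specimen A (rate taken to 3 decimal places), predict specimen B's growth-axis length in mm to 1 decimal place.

Specimen A: true ring count = 411 − 12 + 11 = 410.
A: 329.8 mm over 410 years gives 329.8 / 410 ≈ 0.804 mm per year.
Length of B = 0.804 × 925 = 743.7 mm.

743.7 mm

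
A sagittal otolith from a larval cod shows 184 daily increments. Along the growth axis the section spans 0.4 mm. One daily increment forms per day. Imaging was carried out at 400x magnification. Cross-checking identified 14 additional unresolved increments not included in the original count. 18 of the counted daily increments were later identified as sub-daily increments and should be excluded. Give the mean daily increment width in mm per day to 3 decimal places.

0.002 mm per day

True daily increment count = 184 − 18 + 14 = 180.
0.4 mm over 180 days gives 0.4 / 180 ≈ 0.002 mm per day.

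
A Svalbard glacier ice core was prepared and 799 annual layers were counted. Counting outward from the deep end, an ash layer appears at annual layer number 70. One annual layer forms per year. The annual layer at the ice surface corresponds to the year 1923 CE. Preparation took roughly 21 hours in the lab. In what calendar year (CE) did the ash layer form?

The ash layer sits at annual layer 70 from the deep end, so 799 − 70 = 729 annual layers formed after it.
1923 − 729 = 1194 CE.

1194 CE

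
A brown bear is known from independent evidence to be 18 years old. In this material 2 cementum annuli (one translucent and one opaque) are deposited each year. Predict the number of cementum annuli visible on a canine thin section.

36 cementum annuli

With 2 cementum annuli per year, 18 years would produce 18 × 2 = 36 cementum annuli.
So 36 cementum annuli should be present.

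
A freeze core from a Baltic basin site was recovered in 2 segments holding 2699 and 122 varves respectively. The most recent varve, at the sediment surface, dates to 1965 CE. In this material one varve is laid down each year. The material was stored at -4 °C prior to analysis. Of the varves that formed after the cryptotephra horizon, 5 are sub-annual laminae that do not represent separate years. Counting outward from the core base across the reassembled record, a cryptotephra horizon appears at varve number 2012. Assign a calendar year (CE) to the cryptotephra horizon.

1161 CE

Total varves = 2699 + 122 = 2821.
Between varve 2012 and the sediment surface there are 2821 − 2012 = 809 varves.
Removing the 5 false varves leaves 809 − 5 = 804 true varves beyond the cryptotephra horizon.
The varve at the sediment surface is 1965 CE, so the cryptotephra horizon dates to 1965 − 804 = 1161 CE.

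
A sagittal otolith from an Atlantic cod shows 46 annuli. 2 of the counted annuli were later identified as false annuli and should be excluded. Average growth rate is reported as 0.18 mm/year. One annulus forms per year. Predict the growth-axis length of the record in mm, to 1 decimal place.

7.9 mm

Correcting the raw count gives 46 − 2 = 44 true annuli.
Predicted length = 0.18 mm/year × 44 years = 7.9 mm.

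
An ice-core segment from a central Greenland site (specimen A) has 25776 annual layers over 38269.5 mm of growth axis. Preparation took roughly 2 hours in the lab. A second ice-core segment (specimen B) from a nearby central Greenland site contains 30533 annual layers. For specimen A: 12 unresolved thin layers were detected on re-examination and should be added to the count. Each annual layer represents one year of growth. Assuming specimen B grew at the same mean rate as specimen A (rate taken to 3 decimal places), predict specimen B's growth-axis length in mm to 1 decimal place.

45311.0 mm

Specimen A: true annual layer count = 25776 + 12 = 25788.
A: Extension rate ≈ 38269.5 / 25788 = 1.484 mm per year.
Length of B = 1.484 × 30533 = 45311.0 mm.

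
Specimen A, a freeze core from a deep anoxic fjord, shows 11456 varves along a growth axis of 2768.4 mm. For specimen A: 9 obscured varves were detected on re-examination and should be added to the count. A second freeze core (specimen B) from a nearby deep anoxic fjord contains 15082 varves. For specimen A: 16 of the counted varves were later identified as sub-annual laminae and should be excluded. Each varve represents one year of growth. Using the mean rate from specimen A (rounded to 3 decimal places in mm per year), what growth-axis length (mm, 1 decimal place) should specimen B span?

3649.8 mm

Specimen A: adjusted count: 11456 − 16 + 9 = 11449 varves.
A: Extension rate ≈ 2768.4 / 11449 = 0.242 mm per year.
B's length ≈ 0.242 × 15082 = 3649.8 mm.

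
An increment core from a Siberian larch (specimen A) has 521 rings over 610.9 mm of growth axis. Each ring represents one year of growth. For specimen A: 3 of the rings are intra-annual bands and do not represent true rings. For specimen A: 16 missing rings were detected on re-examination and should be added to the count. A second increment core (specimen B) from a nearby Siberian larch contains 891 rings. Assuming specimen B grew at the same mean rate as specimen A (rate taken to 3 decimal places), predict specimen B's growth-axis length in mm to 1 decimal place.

Specimen A: correcting the raw count gives 521 − 3 + 16 = 534 true rings.
A: Mean rate = 610.9 mm / 534 years ≈ 1.144 mm per year.
B's length ≈ 1.144 × 891 = 1019.3 mm.

1019.3 mm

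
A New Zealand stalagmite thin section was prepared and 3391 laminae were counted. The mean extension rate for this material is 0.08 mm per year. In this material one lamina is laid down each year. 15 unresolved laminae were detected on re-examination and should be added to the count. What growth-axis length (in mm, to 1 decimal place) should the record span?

After corrections the count is 3391 + 15 = 3406 laminae.
3406 years at 0.08 mm/year gives 0.08 × 3406 = 272.5 mm.

272.5 mm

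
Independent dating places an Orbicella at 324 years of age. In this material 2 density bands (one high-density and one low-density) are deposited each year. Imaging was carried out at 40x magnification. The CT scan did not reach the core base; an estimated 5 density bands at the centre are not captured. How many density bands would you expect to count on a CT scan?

324 years at 2 density bands per year gives 324 × 2 = 648 density bands.
Subtracting the 5 density bands not captured gives 648 − 5 = 643 density bands in the record.

643 density bands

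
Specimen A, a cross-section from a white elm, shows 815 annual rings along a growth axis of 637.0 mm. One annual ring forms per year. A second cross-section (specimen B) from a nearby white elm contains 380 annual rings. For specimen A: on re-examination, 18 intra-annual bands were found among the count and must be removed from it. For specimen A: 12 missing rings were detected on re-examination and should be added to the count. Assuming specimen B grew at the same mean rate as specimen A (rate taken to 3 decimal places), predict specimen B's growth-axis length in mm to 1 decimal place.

Specimen A: true annual ring count = 815 − 18 + 12 = 809.
A: Mean rate = 637.0 mm / 809 years ≈ 0.787 mm/yr.
For B, 0.787 mm/year × 380 years = 299.1 mm.

299.1 mm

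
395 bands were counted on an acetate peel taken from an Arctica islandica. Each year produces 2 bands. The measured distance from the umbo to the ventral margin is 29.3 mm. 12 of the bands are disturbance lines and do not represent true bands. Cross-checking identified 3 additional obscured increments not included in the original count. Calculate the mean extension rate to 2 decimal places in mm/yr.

Correcting the raw count gives 395 − 12 + 3 = 386 true bands.
Dividing by 2 bands per year: 386 / 2 = 193 years.
29.3 mm over 193 years gives 29.3 / 193 ≈ 0.15 mm/yr.

0.15 mm/yr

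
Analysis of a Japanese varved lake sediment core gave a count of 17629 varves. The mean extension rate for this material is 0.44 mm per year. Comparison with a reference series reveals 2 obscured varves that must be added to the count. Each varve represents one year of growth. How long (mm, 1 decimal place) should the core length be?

True varve count = 17629 + 2 = 17631.
Predicted length = 0.44 mm/year × 17631 years = 7757.6 mm.

7757.6 mm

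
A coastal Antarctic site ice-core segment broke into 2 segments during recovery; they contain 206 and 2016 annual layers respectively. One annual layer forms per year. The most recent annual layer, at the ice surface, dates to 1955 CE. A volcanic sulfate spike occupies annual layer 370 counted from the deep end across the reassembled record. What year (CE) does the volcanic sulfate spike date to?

Total annual layers = 206 + 2016 = 2222.
The volcanic sulfate spike sits at annual layer 370 from the deep end, so 2222 − 370 = 1852 annual layers formed after it.
The annual layer at the ice surface is 1955 CE, so the volcanic sulfate spike dates to 1955 − 1852 = 103 CE.

103 CE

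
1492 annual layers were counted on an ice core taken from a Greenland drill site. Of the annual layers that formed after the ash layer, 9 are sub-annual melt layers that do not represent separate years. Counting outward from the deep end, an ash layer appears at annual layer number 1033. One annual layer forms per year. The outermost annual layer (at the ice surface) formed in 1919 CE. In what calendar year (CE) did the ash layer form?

1469 CE

1492 − 1033 = 459 annual layers lie beyond the ash layer toward the ice surface.
Removing the 9 false annual layers leaves 459 − 9 = 450 true annual layers beyond the ash layer.
The annual layer at the ice surface is 1919 CE, so the ash layer dates to 1919 − 450 = 1469 CE.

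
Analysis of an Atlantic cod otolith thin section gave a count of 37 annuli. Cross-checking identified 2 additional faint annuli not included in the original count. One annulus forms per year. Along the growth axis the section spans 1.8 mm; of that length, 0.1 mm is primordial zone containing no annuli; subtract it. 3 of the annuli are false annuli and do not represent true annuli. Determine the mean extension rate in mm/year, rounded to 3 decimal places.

0.047 mm/year

True annulus count = 37 − 3 + 2 = 36.
Removing the 0.1 mm offcut leaves 1.8 − 0.1 = 1.7 mm.
1.7 mm over 36 years gives 1.7 / 36 ≈ 0.047 mm/year.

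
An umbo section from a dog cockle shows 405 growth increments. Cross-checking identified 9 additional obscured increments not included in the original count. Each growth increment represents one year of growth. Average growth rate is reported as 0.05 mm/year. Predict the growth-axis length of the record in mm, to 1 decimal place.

True growth increment count = 405 + 9 = 414.
Length ≈ 0.05 × 414 = 20.7 mm.

20.7 mm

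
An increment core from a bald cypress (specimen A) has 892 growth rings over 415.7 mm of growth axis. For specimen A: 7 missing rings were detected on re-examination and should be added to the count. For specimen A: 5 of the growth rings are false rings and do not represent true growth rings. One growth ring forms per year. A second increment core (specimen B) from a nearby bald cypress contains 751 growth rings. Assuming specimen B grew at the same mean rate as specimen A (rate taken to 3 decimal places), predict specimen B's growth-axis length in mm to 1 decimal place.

Specimen A: correcting the raw count gives 892 − 5 + 7 = 894 true growth rings.
A: Mean rate = 415.7 mm / 894 years ≈ 0.465 mm/year.
Length of B = 0.465 × 751 = 349.2 mm.

349.2 mm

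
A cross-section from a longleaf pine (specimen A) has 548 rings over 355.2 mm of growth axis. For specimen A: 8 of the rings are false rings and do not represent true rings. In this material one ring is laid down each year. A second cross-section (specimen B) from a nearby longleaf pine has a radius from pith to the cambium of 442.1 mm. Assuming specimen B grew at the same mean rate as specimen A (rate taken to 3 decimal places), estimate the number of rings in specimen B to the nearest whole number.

Specimen A: correcting the raw count gives 548 − 8 = 540 true rings.
A: Mean rate = 355.2 mm / 540 years ≈ 0.658 mm per year.
B spans 442.1 / 0.658 = 671.88 years ≈ 672 rings.

672 rings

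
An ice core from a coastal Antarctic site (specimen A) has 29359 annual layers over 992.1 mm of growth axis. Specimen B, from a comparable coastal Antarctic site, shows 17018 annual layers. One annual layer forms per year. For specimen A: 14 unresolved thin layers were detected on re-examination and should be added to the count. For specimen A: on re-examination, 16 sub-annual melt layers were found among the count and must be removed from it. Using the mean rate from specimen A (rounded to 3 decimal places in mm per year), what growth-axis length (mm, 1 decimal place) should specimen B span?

578.6 mm

Specimen A: correcting the raw count gives 29359 − 16 + 14 = 29357 true annual layers.
A: 992.1 mm over 29357 years gives 992.1 / 29357 ≈ 0.034 mm/year.
For B, 0.034 mm/year × 17018 years = 578.6 mm.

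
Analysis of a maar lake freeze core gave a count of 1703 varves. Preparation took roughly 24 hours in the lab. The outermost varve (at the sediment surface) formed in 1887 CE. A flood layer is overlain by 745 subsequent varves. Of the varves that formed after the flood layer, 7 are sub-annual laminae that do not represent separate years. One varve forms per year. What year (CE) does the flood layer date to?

1149 CE

745 varves formed after the flood layer.
Excluding 7 false varves: 745 − 7 = 738.
Counting back 738 years from 1887 CE places the flood layer in 1887 − 738 = 1149 CE.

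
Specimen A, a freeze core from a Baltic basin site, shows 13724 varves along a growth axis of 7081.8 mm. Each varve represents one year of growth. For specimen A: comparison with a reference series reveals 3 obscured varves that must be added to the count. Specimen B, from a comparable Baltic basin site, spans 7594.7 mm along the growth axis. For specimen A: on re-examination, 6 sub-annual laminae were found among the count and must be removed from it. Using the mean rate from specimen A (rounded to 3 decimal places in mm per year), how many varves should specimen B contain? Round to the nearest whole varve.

14718 varves

Specimen A: after corrections the count is 13724 − 6 + 3 = 13721 varves.
A: Mean rate = 7081.8 mm / 13721 years ≈ 0.516 mm per year.
B spans 7594.7 / 0.516 = 14718.41 years ≈ 14718 varves.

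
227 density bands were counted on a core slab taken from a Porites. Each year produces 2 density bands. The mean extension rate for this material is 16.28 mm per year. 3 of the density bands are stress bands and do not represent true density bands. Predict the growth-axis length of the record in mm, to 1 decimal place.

1823.4 mm

Adjusted count: 227 − 3 = 224 density bands.
Dividing by 2 density bands per year: 224 / 2 = 112 years.
Predicted length = 16.28 mm/year × 112 years = 1823.4 mm.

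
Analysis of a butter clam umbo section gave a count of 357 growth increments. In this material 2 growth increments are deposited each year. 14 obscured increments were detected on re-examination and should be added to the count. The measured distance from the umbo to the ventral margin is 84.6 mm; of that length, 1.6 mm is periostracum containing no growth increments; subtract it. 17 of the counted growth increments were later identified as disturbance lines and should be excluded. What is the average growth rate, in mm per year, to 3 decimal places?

0.469 mm per year

Correcting the raw count gives 357 − 17 + 14 = 354 true growth increments.
With 2 growth increments per year, 354 / 2 = 177 years.
Net length = 84.6 − 1.6 = 83.0 mm.
Mean rate = 83.0 mm / 177 years ≈ 0.469 mm per year.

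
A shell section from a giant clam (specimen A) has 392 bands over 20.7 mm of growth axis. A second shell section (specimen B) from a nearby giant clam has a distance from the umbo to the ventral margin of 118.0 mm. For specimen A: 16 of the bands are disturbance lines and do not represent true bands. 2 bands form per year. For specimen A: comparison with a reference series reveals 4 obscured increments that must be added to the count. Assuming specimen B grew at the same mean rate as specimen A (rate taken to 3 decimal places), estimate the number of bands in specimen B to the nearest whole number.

2165 bands

Specimen A: true band count = 392 − 16 + 4 = 380.
Specimen A: with 2 bands per year, 380 / 2 = 190 years.
A: Extension rate ≈ 20.7 / 190 = 0.109 mm/yr.
For B, 118.0 / 0.109 = 1082.57 years; at 2 bands per year that is 1082.57 × 2 ≈ 2165 bands.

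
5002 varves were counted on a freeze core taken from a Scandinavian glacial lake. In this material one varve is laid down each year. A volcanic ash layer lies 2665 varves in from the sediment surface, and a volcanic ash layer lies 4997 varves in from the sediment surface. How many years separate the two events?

The two markers are separated by 4997 − 2665 = 2332 varves.
One varve per year makes the interval 2332 years.

2332 years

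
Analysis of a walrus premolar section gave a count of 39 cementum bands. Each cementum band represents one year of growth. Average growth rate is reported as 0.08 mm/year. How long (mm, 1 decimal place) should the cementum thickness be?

3.1 mm

The record spans 39 years at 0.08 mm per year.
39 years at 0.08 mm/year gives 0.08 × 39 = 3.1 mm.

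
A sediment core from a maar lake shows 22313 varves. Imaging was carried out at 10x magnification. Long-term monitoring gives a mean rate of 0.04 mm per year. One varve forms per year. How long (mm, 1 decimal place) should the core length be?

22313 years of growth are recorded.
Length ≈ 0.04 × 22313 = 892.5 mm.

892.5 mm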